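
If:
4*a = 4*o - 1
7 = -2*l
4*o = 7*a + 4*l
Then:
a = 5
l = -7/2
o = 21/4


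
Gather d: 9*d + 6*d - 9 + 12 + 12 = 15*d + 15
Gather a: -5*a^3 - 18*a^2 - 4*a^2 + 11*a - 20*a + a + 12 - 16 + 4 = -5*a^3 - 22*a^2 - 8*a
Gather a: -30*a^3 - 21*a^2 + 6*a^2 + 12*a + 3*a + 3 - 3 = -30*a^3 - 15*a^2 + 15*a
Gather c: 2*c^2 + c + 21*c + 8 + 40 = 2*c^2 + 22*c + 48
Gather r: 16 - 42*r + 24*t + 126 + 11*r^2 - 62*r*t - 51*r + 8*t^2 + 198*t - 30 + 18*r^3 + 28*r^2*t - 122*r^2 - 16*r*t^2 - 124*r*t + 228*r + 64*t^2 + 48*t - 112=18*r^3 + r^2*(28*t - 111) + r*(-16*t^2 - 186*t + 135) + 72*t^2 + 270*t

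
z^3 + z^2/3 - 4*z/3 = z*(z - 1)*(z + 4/3)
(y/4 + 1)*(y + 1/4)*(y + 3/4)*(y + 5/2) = y^4/4 + 15*y^3/8 + 267*y^2/64 + 359*y/128 + 15/32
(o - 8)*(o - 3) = o^2 - 11*o + 24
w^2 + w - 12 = (w - 3)*(w + 4)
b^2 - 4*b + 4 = (b - 2)^2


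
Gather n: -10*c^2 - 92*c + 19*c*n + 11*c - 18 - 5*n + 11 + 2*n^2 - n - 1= -10*c^2 - 81*c + 2*n^2 + n*(19*c - 6) - 8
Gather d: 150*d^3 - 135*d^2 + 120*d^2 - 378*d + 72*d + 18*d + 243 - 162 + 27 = 150*d^3 - 15*d^2 - 288*d + 108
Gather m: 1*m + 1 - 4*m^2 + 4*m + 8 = -4*m^2 + 5*m + 9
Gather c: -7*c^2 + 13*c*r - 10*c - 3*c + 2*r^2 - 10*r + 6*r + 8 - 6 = -7*c^2 + c*(13*r - 13) + 2*r^2 - 4*r + 2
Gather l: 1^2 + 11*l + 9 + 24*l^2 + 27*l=24*l^2 + 38*l + 10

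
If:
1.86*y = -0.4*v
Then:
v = -4.65*y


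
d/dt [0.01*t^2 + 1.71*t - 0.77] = 0.02*t + 1.71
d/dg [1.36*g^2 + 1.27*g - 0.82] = 2.72*g + 1.27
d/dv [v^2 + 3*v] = 2*v + 3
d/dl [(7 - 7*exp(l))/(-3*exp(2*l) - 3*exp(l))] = 7*(-exp(2*l) + 2*exp(l) + 1)*exp(-l)/(3*(exp(2*l) + 2*exp(l) + 1))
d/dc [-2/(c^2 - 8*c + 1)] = 4*(c - 4)/(c^2 - 8*c + 1)^2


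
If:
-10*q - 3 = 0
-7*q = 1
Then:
No Solution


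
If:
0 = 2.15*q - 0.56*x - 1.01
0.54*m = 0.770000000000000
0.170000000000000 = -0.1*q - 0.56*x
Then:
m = 1.43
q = 0.37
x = -0.37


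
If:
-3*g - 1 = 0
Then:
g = -1/3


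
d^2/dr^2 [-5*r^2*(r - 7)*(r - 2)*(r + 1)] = -100*r^3 + 480*r^2 - 150*r - 140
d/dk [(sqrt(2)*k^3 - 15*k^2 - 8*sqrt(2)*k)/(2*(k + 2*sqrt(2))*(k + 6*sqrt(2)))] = (sqrt(2)*k^4 + 32*k^3 - 40*sqrt(2)*k^2 - 720*k - 192*sqrt(2))/(2*(k^4 + 16*sqrt(2)*k^3 + 176*k^2 + 384*sqrt(2)*k + 576))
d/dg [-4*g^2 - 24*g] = -8*g - 24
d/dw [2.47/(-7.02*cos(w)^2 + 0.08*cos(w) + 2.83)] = (0.1976 - 34.6788*cos(w))*sin(w)/(-7.02*cos(w)^2 + 0.08*cos(w) + 2.83)^2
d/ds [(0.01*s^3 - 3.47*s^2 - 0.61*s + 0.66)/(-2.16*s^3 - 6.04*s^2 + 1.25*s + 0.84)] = (1.38777878078145e-17*s^5 - 7.5556*s^4 - 2.6102*s^3 - 3.7199*s^2 + 2.1432*s - 1.3374)/(4.6656*s^6 + 26.0928*s^5 + 31.0816*s^4 - 18.7288*s^3 - 8.5847*s^2 + 2.1*s + 0.7056)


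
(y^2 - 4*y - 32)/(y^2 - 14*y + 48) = (y + 4)/(y - 6)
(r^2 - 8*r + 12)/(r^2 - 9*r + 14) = (r - 6)/(r - 7)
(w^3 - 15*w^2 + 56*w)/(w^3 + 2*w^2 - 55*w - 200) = w*(w - 7)/(w^2 + 10*w + 25)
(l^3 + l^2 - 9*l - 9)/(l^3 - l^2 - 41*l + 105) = (l^2 + 4*l + 3)/(l^2 + 2*l - 35)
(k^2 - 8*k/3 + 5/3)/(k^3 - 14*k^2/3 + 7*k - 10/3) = 1/(k - 2)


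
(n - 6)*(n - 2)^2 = n^3 - 10*n^2 + 28*n - 24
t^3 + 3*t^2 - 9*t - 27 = (t - 3)*(t + 3)^2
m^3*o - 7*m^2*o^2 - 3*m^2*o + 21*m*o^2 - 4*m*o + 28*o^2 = (m - 4)*(m - 7*o)*(m*o + o)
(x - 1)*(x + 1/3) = x^2 - 2*x/3 - 1/3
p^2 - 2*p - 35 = (p - 7)*(p + 5)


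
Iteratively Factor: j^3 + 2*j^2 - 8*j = (j - 2)*(j^2 + 4*j) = (j - 2)*(j + 4)*(j)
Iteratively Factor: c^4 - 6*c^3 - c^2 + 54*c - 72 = (c - 3)*(c^3 - 3*c^2 - 10*c + 24) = (c - 3)*(c - 2)*(c^2 - c - 12) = (c - 3)*(c - 2)*(c + 3)*(c - 4)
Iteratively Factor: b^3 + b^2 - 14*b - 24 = (b - 4)*(b^2 + 5*b + 6) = (b - 4)*(b + 3)*(b + 2)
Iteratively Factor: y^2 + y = (y)*(y + 1)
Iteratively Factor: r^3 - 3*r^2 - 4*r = (r + 1)*(r^2 - 4*r) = (r - 4)*(r + 1)*(r)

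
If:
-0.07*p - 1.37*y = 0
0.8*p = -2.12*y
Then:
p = 0.00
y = 0.00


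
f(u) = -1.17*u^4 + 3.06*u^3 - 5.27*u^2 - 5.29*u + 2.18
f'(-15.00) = 18013.31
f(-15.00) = -70662.97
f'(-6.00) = 1399.31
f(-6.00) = -2333.08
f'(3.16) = -94.60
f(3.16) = -87.27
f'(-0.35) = -0.28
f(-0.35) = 3.24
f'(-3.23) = 282.24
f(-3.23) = -266.18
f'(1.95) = -25.64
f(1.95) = -22.40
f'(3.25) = -103.24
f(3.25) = -96.17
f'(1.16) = -12.47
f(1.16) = -8.39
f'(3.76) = -163.91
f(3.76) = -163.40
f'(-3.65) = 383.06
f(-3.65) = -405.18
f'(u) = -4.68*u^3 + 9.18*u^2 - 10.54*u - 5.29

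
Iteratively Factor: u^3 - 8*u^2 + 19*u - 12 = (u - 4)*(u^2 - 4*u + 3) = (u - 4)*(u - 1)*(u - 3)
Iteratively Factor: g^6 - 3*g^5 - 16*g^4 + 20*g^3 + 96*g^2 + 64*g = (g + 2)*(g^5 - 5*g^4 - 6*g^3 + 32*g^2 + 32*g) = (g - 4)*(g + 2)*(g^4 - g^3 - 10*g^2 - 8*g) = (g - 4)^2*(g + 2)*(g^3 + 3*g^2 + 2*g) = g*(g - 4)^2*(g + 2)*(g^2 + 3*g + 2) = g*(g - 4)^2*(g + 2)^2*(g + 1)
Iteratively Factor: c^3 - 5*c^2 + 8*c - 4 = (c - 2)*(c^2 - 3*c + 2) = (c - 2)*(c - 1)*(c - 2)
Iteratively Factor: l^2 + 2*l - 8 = (l - 2)*(l + 4)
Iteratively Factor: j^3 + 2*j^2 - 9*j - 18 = (j - 3)*(j^2 + 5*j + 6) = (j - 3)*(j + 2)*(j + 3)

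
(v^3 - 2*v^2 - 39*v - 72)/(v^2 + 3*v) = v - 5 - 24/v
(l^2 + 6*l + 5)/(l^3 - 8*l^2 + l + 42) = (l^2 + 6*l + 5)/(l^3 - 8*l^2 + l + 42)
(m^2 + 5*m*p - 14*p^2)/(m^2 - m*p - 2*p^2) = (m + 7*p)/(m + p)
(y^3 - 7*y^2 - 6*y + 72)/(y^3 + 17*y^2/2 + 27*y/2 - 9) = 2*(y^2 - 10*y + 24)/(2*y^2 + 11*y - 6)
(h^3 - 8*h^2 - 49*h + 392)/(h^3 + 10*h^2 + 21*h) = (h^2 - 15*h + 56)/(h*(h + 3))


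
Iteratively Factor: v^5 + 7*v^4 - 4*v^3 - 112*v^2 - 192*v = (v - 4)*(v^4 + 11*v^3 + 40*v^2 + 48*v) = (v - 4)*(v + 3)*(v^3 + 8*v^2 + 16*v) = (v - 4)*(v + 3)*(v + 4)*(v^2 + 4*v) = (v - 4)*(v + 3)*(v + 4)^2*(v)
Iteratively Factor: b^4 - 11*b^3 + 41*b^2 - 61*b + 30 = (b - 2)*(b^3 - 9*b^2 + 23*b - 15) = (b - 3)*(b - 2)*(b^2 - 6*b + 5) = (b - 5)*(b - 3)*(b - 2)*(b - 1)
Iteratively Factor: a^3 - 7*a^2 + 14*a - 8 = (a - 2)*(a^2 - 5*a + 4) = (a - 4)*(a - 2)*(a - 1)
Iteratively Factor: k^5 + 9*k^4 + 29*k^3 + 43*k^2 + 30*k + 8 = (k + 2)*(k^4 + 7*k^3 + 15*k^2 + 13*k + 4) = (k + 2)*(k + 4)*(k^3 + 3*k^2 + 3*k + 1) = (k + 1)*(k + 2)*(k + 4)*(k^2 + 2*k + 1) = (k + 1)^2*(k + 2)*(k + 4)*(k + 1)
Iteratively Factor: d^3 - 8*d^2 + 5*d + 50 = (d - 5)*(d^2 - 3*d - 10) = (d - 5)^2*(d + 2)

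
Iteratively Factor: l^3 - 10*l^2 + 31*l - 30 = (l - 5)*(l^2 - 5*l + 6) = (l - 5)*(l - 2)*(l - 3)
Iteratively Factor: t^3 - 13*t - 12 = (t + 1)*(t^2 - t - 12) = (t - 4)*(t + 1)*(t + 3)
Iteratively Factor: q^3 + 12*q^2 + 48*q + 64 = (q + 4)*(q^2 + 8*q + 16) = (q + 4)^2*(q + 4)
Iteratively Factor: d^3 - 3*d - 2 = (d + 1)*(d^2 - d - 2) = (d + 1)^2*(d - 2)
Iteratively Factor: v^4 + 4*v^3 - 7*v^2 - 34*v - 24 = (v + 4)*(v^3 - 7*v - 6) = (v - 3)*(v + 4)*(v^2 + 3*v + 2) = (v - 3)*(v + 1)*(v + 4)*(v + 2)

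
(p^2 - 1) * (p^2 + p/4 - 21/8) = p^4 + p^3/4 - 29*p^2/8 - p/4 + 21/8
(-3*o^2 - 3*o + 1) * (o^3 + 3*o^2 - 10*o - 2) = -3*o^5 - 12*o^4 + 22*o^3 + 39*o^2 - 4*o - 2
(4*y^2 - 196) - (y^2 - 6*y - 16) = 3*y^2 + 6*y - 180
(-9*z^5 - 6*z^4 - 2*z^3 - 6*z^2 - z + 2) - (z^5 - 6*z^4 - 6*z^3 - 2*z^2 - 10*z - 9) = -10*z^5 + 4*z^3 - 4*z^2 + 9*z + 11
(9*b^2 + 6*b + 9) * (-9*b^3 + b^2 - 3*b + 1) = -81*b^5 - 45*b^4 - 102*b^3 - 21*b + 9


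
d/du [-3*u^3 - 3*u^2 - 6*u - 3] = -9*u^2 - 6*u - 6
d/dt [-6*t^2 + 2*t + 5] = 2 - 12*t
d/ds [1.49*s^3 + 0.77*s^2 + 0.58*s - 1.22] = 4.47*s^2 + 1.54*s + 0.58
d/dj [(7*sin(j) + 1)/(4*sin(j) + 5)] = 31*cos(j)/(4*sin(j) + 5)^2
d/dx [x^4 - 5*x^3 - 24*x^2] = x*(4*x^2 - 15*x - 48)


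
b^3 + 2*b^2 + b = b*(b + 1)^2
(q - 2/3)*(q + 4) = q^2 + 10*q/3 - 8/3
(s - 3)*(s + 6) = s^2 + 3*s - 18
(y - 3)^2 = y^2 - 6*y + 9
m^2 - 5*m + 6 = (m - 3)*(m - 2)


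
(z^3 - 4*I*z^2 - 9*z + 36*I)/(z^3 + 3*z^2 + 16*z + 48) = (z - 3)/(z + 4*I)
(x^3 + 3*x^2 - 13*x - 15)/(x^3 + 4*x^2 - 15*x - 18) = (x + 5)/(x + 6)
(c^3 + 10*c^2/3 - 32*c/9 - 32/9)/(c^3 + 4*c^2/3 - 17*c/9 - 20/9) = (3*c^2 + 14*c + 8)/(3*c^2 + 8*c + 5)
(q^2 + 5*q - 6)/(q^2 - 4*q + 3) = (q + 6)/(q - 3)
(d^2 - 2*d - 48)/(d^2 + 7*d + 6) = (d - 8)/(d + 1)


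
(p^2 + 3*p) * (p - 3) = p^3 - 9*p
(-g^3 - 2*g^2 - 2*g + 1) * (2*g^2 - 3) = -2*g^5 - 4*g^4 - g^3 + 8*g^2 + 6*g - 3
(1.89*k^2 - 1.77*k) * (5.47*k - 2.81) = 10.3383*k^3 - 14.9928*k^2 + 4.9737*k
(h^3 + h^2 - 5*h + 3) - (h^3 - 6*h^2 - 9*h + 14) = 7*h^2 + 4*h - 11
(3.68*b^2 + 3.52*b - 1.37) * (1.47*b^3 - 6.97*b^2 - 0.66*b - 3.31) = 5.4096*b^5 - 20.4752*b^4 - 28.9771*b^3 - 4.9551*b^2 - 10.747*b + 4.5347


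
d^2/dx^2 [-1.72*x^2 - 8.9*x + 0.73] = -3.44000000000000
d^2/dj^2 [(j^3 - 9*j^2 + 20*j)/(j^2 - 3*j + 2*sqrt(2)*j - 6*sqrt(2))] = 4*(5*j^3 + 6*sqrt(2)*j^3 - 54*sqrt(2)*j^2 - 36*j^2 + 108*j + 180*sqrt(2)*j - 180*sqrt(2) - 84)/(j^6 - 9*j^5 + 6*sqrt(2)*j^5 - 54*sqrt(2)*j^4 + 51*j^4 - 243*j^3 + 178*sqrt(2)*j^3 - 306*sqrt(2)*j^2 + 648*j^2 - 648*j + 432*sqrt(2)*j - 432*sqrt(2))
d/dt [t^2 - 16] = 2*t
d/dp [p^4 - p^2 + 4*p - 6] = 4*p^3 - 2*p + 4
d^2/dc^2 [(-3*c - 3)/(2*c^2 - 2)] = -3/(c^3 - 3*c^2 + 3*c - 1)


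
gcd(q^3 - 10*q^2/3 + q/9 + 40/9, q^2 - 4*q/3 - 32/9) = q - 8/3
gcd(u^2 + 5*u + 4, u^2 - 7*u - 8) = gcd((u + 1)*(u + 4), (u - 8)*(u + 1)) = u + 1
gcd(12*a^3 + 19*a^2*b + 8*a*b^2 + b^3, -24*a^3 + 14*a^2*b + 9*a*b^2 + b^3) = 4*a + b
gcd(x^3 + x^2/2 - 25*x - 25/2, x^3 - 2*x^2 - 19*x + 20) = x - 5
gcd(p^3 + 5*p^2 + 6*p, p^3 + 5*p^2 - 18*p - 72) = p + 3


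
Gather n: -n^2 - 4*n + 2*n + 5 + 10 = -n^2 - 2*n + 15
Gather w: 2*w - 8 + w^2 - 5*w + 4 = w^2 - 3*w - 4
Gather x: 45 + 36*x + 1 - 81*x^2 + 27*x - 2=-81*x^2 + 63*x + 44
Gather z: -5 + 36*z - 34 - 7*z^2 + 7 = -7*z^2 + 36*z - 32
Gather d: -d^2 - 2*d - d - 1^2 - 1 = -d^2 - 3*d - 2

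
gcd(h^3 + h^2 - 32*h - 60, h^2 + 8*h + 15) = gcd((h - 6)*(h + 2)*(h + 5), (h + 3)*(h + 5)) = h + 5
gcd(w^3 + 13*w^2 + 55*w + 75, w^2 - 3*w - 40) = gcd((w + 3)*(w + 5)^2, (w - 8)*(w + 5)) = w + 5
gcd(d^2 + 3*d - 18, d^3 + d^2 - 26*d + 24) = d + 6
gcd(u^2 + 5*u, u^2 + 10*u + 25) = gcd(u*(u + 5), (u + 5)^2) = u + 5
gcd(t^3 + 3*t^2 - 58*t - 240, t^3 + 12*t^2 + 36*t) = t + 6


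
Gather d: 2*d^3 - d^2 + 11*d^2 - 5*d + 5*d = 2*d^3 + 10*d^2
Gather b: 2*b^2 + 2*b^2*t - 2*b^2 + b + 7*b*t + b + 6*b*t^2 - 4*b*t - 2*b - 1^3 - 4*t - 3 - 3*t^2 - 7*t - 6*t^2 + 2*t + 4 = 2*b^2*t + b*(6*t^2 + 3*t) - 9*t^2 - 9*t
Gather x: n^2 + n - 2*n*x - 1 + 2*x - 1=n^2 + n + x*(2 - 2*n) - 2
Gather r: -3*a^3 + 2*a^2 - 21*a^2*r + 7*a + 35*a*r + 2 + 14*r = -3*a^3 + 2*a^2 + 7*a + r*(-21*a^2 + 35*a + 14) + 2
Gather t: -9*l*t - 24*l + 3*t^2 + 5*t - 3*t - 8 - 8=-24*l + 3*t^2 + t*(2 - 9*l) - 16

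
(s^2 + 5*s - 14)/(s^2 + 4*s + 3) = (s^2 + 5*s - 14)/(s^2 + 4*s + 3)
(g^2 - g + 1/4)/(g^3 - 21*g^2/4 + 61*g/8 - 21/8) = 2*(2*g - 1)/(4*g^2 - 19*g + 21)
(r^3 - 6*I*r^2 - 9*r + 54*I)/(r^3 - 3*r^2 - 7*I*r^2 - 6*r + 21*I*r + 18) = (r + 3)/(r - I)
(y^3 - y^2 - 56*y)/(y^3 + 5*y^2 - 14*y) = (y - 8)/(y - 2)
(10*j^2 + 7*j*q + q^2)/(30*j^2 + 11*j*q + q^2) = (2*j + q)/(6*j + q)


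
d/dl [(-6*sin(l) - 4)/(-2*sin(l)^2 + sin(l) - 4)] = 2*(-6*sin(l)^2 - 8*sin(l) + 14)*cos(l)/(-sin(l) - cos(2*l) + 5)^2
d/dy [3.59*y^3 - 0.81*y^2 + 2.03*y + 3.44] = 10.77*y^2 - 1.62*y + 2.03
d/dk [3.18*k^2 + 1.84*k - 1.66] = 6.36*k + 1.84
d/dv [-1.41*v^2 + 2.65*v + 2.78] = 2.65 - 2.82*v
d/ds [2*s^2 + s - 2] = 4*s + 1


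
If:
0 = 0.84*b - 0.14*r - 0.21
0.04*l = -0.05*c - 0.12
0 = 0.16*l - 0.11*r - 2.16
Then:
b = 0.166666666666667*r + 0.25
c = -0.55*r - 13.2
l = 0.6875*r + 13.5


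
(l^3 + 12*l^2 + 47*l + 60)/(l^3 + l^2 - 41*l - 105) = (l + 4)/(l - 7)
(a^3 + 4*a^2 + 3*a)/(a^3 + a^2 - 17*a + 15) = a*(a^2 + 4*a + 3)/(a^3 + a^2 - 17*a + 15)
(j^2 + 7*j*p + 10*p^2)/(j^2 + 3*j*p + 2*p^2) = (j + 5*p)/(j + p)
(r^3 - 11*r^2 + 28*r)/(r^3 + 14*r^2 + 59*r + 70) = r*(r^2 - 11*r + 28)/(r^3 + 14*r^2 + 59*r + 70)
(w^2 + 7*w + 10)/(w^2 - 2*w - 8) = (w + 5)/(w - 4)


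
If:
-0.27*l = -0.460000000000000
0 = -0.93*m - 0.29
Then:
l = 1.70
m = -0.31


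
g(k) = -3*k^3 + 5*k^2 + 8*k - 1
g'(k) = -9*k^2 + 10*k + 8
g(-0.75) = -2.92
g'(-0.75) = -4.56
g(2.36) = 6.30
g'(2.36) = -18.53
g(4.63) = -154.53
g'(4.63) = -138.63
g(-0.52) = -3.39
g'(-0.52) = 0.37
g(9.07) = -1755.54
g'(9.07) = -641.68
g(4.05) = -85.88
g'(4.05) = -99.12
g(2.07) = 10.38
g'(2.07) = -9.86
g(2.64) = -0.23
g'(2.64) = -28.33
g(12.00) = -4369.00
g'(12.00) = -1168.00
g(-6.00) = 779.00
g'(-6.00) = -376.00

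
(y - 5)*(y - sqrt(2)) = y^2 - 5*y - sqrt(2)*y + 5*sqrt(2)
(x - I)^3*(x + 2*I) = x^4 - I*x^3 + 3*x^2 - 5*I*x - 2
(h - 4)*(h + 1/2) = h^2 - 7*h/2 - 2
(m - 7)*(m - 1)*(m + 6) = m^3 - 2*m^2 - 41*m + 42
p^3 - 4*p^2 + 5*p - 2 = (p - 2)*(p - 1)^2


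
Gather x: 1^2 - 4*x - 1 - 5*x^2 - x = -5*x^2 - 5*x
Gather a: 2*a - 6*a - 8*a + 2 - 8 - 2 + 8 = -12*a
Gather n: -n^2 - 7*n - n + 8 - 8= -n^2 - 8*n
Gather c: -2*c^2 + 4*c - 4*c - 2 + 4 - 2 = -2*c^2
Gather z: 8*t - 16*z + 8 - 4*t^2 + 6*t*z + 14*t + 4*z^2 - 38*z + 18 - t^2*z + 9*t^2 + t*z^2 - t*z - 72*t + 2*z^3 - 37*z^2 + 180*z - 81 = 5*t^2 - 50*t + 2*z^3 + z^2*(t - 33) + z*(-t^2 + 5*t + 126) - 55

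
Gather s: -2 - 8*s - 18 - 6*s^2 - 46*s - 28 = -6*s^2 - 54*s - 48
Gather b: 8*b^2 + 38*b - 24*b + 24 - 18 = 8*b^2 + 14*b + 6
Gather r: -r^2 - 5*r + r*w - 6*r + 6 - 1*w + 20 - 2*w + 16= -r^2 + r*(w - 11) - 3*w + 42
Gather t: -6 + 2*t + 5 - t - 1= t - 2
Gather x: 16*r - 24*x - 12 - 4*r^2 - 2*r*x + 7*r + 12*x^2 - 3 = -4*r^2 + 23*r + 12*x^2 + x*(-2*r - 24) - 15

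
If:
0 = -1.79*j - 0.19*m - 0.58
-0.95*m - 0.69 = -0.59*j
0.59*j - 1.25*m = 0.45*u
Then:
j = -0.23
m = -0.87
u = 2.11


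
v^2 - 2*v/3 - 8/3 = (v - 2)*(v + 4/3)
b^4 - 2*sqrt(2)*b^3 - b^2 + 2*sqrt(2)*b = b*(b - 1)*(b + 1)*(b - 2*sqrt(2))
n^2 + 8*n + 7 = (n + 1)*(n + 7)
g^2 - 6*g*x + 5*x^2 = (g - 5*x)*(g - x)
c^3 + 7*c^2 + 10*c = c*(c + 2)*(c + 5)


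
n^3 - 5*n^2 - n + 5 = (n - 5)*(n - 1)*(n + 1)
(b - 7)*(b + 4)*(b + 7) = b^3 + 4*b^2 - 49*b - 196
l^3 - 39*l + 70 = (l - 5)*(l - 2)*(l + 7)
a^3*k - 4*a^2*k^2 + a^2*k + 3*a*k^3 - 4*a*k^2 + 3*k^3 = (a - 3*k)*(a - k)*(a*k + k)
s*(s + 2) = s^2 + 2*s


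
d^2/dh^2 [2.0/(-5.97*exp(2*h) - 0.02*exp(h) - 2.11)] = (-2.0*(11.94*exp(h) + 0.02)*(23.88*exp(h) + 0.04)*exp(h) + (47.76*exp(h) + 0.04)*(5.97*exp(2*h) + 0.02*exp(h) + 2.11))*exp(h)/(5.97*exp(2*h) + 0.02*exp(h) + 2.11)^3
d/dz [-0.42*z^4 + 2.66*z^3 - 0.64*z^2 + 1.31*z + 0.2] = -1.68*z^3 + 7.98*z^2 - 1.28*z + 1.31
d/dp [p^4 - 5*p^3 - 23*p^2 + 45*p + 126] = 4*p^3 - 15*p^2 - 46*p + 45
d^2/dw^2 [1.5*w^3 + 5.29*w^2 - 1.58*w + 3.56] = 9.0*w + 10.58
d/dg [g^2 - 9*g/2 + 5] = 2*g - 9/2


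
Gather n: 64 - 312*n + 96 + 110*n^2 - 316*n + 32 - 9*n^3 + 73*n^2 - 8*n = -9*n^3 + 183*n^2 - 636*n + 192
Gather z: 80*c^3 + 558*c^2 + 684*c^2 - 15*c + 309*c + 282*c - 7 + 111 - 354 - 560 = 80*c^3 + 1242*c^2 + 576*c - 810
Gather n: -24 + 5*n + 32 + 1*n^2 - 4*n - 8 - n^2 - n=0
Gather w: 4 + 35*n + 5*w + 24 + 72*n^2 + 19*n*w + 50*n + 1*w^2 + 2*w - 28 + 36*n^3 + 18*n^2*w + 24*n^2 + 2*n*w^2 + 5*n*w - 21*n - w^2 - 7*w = 36*n^3 + 96*n^2 + 2*n*w^2 + 64*n + w*(18*n^2 + 24*n)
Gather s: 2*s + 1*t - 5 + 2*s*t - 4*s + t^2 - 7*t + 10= s*(2*t - 2) + t^2 - 6*t + 5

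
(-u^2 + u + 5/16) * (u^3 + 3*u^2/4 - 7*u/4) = -u^5 + u^4/4 + 45*u^3/16 - 97*u^2/64 - 35*u/64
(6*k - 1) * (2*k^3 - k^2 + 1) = 12*k^4 - 8*k^3 + k^2 + 6*k - 1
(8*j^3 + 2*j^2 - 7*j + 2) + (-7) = 8*j^3 + 2*j^2 - 7*j - 5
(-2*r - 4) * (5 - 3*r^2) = 6*r^3 + 12*r^2 - 10*r - 20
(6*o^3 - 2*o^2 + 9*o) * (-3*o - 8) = -18*o^4 - 42*o^3 - 11*o^2 - 72*o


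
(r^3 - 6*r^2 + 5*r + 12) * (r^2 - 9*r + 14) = r^5 - 15*r^4 + 73*r^3 - 117*r^2 - 38*r + 168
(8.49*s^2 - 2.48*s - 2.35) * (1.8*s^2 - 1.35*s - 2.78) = 15.282*s^4 - 15.9255*s^3 - 24.4842*s^2 + 10.0669*s + 6.533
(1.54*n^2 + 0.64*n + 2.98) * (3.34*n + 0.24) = 5.1436*n^3 + 2.5072*n^2 + 10.1068*n + 0.7152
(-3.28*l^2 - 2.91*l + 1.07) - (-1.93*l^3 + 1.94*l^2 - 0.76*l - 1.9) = 1.93*l^3 - 5.22*l^2 - 2.15*l + 2.97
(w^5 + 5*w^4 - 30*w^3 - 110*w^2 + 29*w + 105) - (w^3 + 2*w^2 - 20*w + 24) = w^5 + 5*w^4 - 31*w^3 - 112*w^2 + 49*w + 81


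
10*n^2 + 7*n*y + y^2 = (2*n + y)*(5*n + y)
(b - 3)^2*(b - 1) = b^3 - 7*b^2 + 15*b - 9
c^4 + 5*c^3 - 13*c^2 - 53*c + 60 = (c - 3)*(c - 1)*(c + 4)*(c + 5)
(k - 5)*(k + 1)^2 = k^3 - 3*k^2 - 9*k - 5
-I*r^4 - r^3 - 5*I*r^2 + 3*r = r*(r - 3*I)*(r + I)*(-I*r + 1)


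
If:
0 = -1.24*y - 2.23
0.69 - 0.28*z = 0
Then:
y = -1.80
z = 2.46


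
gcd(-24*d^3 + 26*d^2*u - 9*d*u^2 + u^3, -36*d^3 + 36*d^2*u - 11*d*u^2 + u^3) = 6*d^2 - 5*d*u + u^2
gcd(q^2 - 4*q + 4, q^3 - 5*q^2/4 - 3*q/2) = q - 2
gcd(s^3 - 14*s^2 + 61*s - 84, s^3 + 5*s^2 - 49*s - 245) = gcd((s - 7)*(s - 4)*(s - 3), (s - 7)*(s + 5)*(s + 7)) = s - 7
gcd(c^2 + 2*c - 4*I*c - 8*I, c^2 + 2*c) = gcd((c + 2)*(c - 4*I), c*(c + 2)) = c + 2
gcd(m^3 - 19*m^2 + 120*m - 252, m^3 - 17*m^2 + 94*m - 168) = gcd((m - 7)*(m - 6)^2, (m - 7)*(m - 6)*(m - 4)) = m^2 - 13*m + 42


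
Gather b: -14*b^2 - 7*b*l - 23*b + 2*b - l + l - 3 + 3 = -14*b^2 + b*(-7*l - 21)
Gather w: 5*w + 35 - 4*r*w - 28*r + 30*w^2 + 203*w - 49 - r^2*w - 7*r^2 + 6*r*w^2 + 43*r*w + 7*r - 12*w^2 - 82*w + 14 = -7*r^2 - 21*r + w^2*(6*r + 18) + w*(-r^2 + 39*r + 126)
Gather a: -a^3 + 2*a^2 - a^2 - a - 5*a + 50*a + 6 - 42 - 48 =-a^3 + a^2 + 44*a - 84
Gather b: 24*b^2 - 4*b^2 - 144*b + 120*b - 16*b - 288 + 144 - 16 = 20*b^2 - 40*b - 160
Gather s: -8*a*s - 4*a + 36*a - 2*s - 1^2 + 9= 32*a + s*(-8*a - 2) + 8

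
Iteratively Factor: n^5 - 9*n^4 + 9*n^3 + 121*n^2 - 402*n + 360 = (n + 4)*(n^4 - 13*n^3 + 61*n^2 - 123*n + 90) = (n - 5)*(n + 4)*(n^3 - 8*n^2 + 21*n - 18) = (n - 5)*(n - 3)*(n + 4)*(n^2 - 5*n + 6) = (n - 5)*(n - 3)^2*(n + 4)*(n - 2)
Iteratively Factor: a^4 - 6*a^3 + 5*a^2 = (a)*(a^3 - 6*a^2 + 5*a) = a*(a - 1)*(a^2 - 5*a) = a*(a - 5)*(a - 1)*(a)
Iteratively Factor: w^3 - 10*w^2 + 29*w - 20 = (w - 5)*(w^2 - 5*w + 4) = (w - 5)*(w - 1)*(w - 4)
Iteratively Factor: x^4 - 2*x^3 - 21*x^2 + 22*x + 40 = (x + 1)*(x^3 - 3*x^2 - 18*x + 40) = (x - 5)*(x + 1)*(x^2 + 2*x - 8) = (x - 5)*(x + 1)*(x + 4)*(x - 2)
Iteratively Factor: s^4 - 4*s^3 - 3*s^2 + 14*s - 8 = (s + 2)*(s^3 - 6*s^2 + 9*s - 4) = (s - 1)*(s + 2)*(s^2 - 5*s + 4) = (s - 4)*(s - 1)*(s + 2)*(s - 1)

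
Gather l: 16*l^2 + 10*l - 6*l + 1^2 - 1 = 16*l^2 + 4*l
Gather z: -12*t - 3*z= -12*t - 3*z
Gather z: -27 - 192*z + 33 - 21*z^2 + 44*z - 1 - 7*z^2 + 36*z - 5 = -28*z^2 - 112*z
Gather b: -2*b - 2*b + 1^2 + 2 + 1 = 4 - 4*b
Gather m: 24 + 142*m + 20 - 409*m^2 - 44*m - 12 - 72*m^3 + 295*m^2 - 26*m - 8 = -72*m^3 - 114*m^2 + 72*m + 24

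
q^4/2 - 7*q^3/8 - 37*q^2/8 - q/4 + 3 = (q/2 + 1/2)*(q - 4)*(q - 3/4)*(q + 2)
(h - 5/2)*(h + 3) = h^2 + h/2 - 15/2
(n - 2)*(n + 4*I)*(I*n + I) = I*n^3 - 4*n^2 - I*n^2 + 4*n - 2*I*n + 8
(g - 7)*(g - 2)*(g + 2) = g^3 - 7*g^2 - 4*g + 28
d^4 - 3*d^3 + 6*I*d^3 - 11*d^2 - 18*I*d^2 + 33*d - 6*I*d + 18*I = (d - 3)*(d + I)*(d + 2*I)*(d + 3*I)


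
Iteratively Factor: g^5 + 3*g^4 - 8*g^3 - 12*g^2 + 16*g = (g + 4)*(g^4 - g^3 - 4*g^2 + 4*g) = g*(g + 4)*(g^3 - g^2 - 4*g + 4) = g*(g - 2)*(g + 4)*(g^2 + g - 2) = g*(g - 2)*(g + 2)*(g + 4)*(g - 1)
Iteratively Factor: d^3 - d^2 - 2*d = (d + 1)*(d^2 - 2*d) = d*(d + 1)*(d - 2)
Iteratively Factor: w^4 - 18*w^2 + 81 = (w + 3)*(w^3 - 3*w^2 - 9*w + 27) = (w + 3)^2*(w^2 - 6*w + 9) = (w - 3)*(w + 3)^2*(w - 3)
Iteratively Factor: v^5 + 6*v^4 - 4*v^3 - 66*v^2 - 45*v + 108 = (v + 3)*(v^4 + 3*v^3 - 13*v^2 - 27*v + 36) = (v - 3)*(v + 3)*(v^3 + 6*v^2 + 5*v - 12) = (v - 3)*(v + 3)*(v + 4)*(v^2 + 2*v - 3) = (v - 3)*(v - 1)*(v + 3)*(v + 4)*(v + 3)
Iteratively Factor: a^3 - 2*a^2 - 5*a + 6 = (a + 2)*(a^2 - 4*a + 3) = (a - 3)*(a + 2)*(a - 1)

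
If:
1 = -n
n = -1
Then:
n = -1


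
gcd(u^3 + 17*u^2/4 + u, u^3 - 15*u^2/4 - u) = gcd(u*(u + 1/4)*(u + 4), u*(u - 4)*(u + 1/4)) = u^2 + u/4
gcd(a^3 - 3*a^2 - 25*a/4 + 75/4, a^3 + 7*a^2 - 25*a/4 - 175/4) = a^2 - 25/4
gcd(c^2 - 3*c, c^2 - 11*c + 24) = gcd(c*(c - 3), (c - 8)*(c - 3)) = c - 3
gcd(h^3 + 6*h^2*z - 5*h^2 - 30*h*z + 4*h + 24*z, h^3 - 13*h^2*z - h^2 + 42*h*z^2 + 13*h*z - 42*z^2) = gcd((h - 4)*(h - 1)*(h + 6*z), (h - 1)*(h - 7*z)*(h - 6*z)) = h - 1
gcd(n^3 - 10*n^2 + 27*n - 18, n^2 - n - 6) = n - 3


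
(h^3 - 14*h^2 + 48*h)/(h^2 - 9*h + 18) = h*(h - 8)/(h - 3)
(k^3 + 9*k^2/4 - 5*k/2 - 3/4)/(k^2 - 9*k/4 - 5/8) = 2*(k^2 + 2*k - 3)/(2*k - 5)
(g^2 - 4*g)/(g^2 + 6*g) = (g - 4)/(g + 6)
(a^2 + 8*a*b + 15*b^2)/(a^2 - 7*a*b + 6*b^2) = (a^2 + 8*a*b + 15*b^2)/(a^2 - 7*a*b + 6*b^2)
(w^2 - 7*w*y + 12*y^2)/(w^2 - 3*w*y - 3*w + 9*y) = (w - 4*y)/(w - 3)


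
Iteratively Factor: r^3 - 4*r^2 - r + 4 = (r - 1)*(r^2 - 3*r - 4) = (r - 1)*(r + 1)*(r - 4)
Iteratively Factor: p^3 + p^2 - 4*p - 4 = (p + 1)*(p^2 - 4) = (p + 1)*(p + 2)*(p - 2)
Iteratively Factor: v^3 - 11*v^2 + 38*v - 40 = (v - 4)*(v^2 - 7*v + 10) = (v - 4)*(v - 2)*(v - 5)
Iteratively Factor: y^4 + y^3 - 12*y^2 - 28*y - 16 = (y + 2)*(y^3 - y^2 - 10*y - 8) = (y - 4)*(y + 2)*(y^2 + 3*y + 2) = (y - 4)*(y + 2)^2*(y + 1)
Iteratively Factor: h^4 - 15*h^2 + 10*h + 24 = (h + 4)*(h^3 - 4*h^2 + h + 6) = (h - 2)*(h + 4)*(h^2 - 2*h - 3) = (h - 2)*(h + 1)*(h + 4)*(h - 3)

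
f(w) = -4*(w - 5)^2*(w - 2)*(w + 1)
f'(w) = -4*(w - 5)^2*(w - 2) - 4*(w - 5)^2*(w + 1) - 4*(w - 2)*(w + 1)*(2*w - 10)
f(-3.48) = -3909.16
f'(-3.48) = 3211.60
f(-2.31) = -1206.82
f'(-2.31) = 1531.43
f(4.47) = -15.18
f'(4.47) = 48.36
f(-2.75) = -1997.08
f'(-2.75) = 2077.00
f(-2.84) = -2189.55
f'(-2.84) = 2200.92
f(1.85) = 16.97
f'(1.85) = -117.94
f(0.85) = 146.56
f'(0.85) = -118.86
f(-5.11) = -11947.41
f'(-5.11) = 6950.76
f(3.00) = -64.00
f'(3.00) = -16.00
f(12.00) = -25480.00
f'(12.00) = -11788.00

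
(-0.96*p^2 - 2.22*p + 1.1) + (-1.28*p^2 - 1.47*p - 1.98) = -2.24*p^2 - 3.69*p - 0.88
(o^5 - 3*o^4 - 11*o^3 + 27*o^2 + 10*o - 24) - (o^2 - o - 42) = o^5 - 3*o^4 - 11*o^3 + 26*o^2 + 11*o + 18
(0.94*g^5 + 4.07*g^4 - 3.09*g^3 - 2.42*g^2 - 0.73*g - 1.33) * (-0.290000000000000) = -0.2726*g^5 - 1.1803*g^4 + 0.8961*g^3 + 0.7018*g^2 + 0.2117*g + 0.3857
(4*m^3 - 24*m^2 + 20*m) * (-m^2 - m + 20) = -4*m^5 + 20*m^4 + 84*m^3 - 500*m^2 + 400*m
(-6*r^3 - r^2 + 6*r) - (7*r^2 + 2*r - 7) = -6*r^3 - 8*r^2 + 4*r + 7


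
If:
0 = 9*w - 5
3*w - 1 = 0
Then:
No Solution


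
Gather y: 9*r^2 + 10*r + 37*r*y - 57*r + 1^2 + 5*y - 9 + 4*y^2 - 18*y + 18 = 9*r^2 - 47*r + 4*y^2 + y*(37*r - 13) + 10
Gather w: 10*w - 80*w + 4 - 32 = -70*w - 28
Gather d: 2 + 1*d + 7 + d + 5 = 2*d + 14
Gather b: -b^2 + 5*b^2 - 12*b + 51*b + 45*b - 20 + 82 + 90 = 4*b^2 + 84*b + 152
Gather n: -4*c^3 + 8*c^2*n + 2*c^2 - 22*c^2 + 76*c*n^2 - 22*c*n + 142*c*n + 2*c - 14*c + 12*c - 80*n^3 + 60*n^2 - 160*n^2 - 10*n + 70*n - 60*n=-4*c^3 - 20*c^2 - 80*n^3 + n^2*(76*c - 100) + n*(8*c^2 + 120*c)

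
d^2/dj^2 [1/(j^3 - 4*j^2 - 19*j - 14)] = 2*((4 - 3*j)*(-j^3 + 4*j^2 + 19*j + 14) - (-3*j^2 + 8*j + 19)^2)/(-j^3 + 4*j^2 + 19*j + 14)^3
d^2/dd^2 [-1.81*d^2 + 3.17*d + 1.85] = -3.62000000000000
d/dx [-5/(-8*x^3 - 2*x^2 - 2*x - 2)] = 5*(-12*x^2 - 2*x - 1)/(2*(4*x^3 + x^2 + x + 1)^2)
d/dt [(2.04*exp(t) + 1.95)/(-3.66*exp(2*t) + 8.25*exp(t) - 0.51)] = (7.4664*exp(2*t) + 14.274*exp(t) - 17.1279)*exp(t)/(13.3956*exp(4*t) - 60.39*exp(3*t) + 71.7957*exp(2*t) - 8.415*exp(t) + 0.2601)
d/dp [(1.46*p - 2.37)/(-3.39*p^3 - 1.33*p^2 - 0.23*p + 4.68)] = (9.8988*p^3 - 22.1611*p^2 - 6.3042*p + 6.2877)/(11.4921*p^6 + 9.0174*p^5 + 3.3283*p^4 - 31.1186*p^3 - 12.3959*p^2 - 2.1528*p + 21.9024)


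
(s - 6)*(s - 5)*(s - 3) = s^3 - 14*s^2 + 63*s - 90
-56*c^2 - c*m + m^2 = (-8*c + m)*(7*c + m)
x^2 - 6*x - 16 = (x - 8)*(x + 2)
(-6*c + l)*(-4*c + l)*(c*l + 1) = 24*c^3*l - 10*c^2*l^2 + 24*c^2 + c*l^3 - 10*c*l + l^2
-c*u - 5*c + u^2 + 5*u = (-c + u)*(u + 5)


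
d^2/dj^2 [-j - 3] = 0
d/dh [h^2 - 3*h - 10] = 2*h - 3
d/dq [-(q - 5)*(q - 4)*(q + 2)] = -3*q^2 + 14*q - 2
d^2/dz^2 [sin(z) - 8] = -sin(z)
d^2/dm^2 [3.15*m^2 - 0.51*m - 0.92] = 6.30000000000000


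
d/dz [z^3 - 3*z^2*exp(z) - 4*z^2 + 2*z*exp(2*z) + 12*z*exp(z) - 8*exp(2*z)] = -3*z^2*exp(z) + 3*z^2 + 4*z*exp(2*z) + 6*z*exp(z) - 8*z - 14*exp(2*z) + 12*exp(z)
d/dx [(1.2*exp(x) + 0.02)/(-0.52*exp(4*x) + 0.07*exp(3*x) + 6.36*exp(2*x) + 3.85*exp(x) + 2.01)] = (1.872*exp(4*x) - 0.1264*exp(3*x) - 7.6362*exp(2*x) - 0.2544*exp(x) + 2.335)*exp(x)/(0.2704*exp(8*x) - 0.0728*exp(7*x) - 6.6095*exp(6*x) - 3.1136*exp(5*x) + 38.8982*exp(4*x) + 49.2534*exp(3*x) + 40.3897*exp(2*x) + 15.477*exp(x) + 4.0401)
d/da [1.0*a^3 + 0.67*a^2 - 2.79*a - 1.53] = 3.0*a^2 + 1.34*a - 2.79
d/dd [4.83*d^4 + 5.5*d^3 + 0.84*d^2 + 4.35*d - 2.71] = 19.32*d^3 + 16.5*d^2 + 1.68*d + 4.35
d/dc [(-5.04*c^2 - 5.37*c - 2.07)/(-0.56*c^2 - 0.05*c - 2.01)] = (-2.7552*c^2 + 17.9424*c + 10.6902)/(0.3136*c^4 + 0.056*c^3 + 2.2537*c^2 + 0.201*c + 4.0401)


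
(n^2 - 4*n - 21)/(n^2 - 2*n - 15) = (n - 7)/(n - 5)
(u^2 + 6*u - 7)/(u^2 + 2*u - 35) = (u - 1)/(u - 5)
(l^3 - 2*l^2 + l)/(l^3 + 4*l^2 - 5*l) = (l - 1)/(l + 5)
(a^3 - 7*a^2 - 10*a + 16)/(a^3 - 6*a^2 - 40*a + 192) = (a^2 + a - 2)/(a^2 + 2*a - 24)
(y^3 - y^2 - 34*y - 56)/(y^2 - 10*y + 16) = (y^3 - y^2 - 34*y - 56)/(y^2 - 10*y + 16)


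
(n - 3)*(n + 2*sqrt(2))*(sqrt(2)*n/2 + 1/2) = sqrt(2)*n^3/2 - 3*sqrt(2)*n^2/2 + 5*n^2/2 - 15*n/2 + sqrt(2)*n - 3*sqrt(2)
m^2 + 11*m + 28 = (m + 4)*(m + 7)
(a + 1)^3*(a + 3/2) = a^4 + 9*a^3/2 + 15*a^2/2 + 11*a/2 + 3/2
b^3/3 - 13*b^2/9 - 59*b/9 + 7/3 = (b/3 + 1)*(b - 7)*(b - 1/3)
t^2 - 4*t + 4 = (t - 2)^2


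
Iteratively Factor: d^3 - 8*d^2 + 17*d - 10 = (d - 1)*(d^2 - 7*d + 10) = (d - 2)*(d - 1)*(d - 5)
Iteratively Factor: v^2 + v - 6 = (v - 2)*(v + 3)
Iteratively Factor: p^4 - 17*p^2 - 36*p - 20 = (p + 1)*(p^3 - p^2 - 16*p - 20) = (p + 1)*(p + 2)*(p^2 - 3*p - 10) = (p - 5)*(p + 1)*(p + 2)*(p + 2)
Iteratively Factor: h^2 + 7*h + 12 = (h + 3)*(h + 4)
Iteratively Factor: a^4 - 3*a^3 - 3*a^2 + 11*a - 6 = (a + 2)*(a^3 - 5*a^2 + 7*a - 3) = (a - 1)*(a + 2)*(a^2 - 4*a + 3) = (a - 1)^2*(a + 2)*(a - 3)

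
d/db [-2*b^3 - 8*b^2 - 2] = 2*b*(-3*b - 8)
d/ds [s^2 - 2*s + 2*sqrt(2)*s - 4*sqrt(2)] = 2*s - 2 + 2*sqrt(2)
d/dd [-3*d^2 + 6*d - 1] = 6 - 6*d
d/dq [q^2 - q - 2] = 2*q - 1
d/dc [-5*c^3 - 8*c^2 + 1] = c*(-15*c - 16)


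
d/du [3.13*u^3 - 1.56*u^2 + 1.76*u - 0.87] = 9.39*u^2 - 3.12*u + 1.76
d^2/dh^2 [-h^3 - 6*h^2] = -6*h - 12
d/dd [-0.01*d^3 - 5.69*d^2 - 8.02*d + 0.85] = -0.03*d^2 - 11.38*d - 8.02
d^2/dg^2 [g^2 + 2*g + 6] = 2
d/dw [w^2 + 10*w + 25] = 2*w + 10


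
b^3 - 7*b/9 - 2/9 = (b - 1)*(b + 1/3)*(b + 2/3)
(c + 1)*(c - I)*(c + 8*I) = c^3 + c^2 + 7*I*c^2 + 8*c + 7*I*c + 8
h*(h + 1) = h^2 + h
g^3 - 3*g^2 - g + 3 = (g - 3)*(g - 1)*(g + 1)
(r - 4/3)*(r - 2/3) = r^2 - 2*r + 8/9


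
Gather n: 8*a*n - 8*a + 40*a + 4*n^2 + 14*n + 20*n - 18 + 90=32*a + 4*n^2 + n*(8*a + 34) + 72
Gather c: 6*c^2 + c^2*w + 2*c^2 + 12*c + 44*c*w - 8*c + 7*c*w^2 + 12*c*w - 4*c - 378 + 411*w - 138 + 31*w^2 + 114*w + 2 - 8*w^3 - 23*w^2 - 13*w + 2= c^2*(w + 8) + c*(7*w^2 + 56*w) - 8*w^3 + 8*w^2 + 512*w - 512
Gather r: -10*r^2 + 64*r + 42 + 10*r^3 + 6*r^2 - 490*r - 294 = 10*r^3 - 4*r^2 - 426*r - 252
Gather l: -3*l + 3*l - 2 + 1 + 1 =0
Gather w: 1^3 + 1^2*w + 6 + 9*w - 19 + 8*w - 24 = 18*w - 36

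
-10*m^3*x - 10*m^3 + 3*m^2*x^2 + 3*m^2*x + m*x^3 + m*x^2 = (-2*m + x)*(5*m + x)*(m*x + m)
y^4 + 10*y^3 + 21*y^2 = y^2*(y + 3)*(y + 7)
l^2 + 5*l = l*(l + 5)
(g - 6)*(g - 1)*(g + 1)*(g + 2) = g^4 - 4*g^3 - 13*g^2 + 4*g + 12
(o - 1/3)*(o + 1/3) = o^2 - 1/9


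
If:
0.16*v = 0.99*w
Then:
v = 6.1875*w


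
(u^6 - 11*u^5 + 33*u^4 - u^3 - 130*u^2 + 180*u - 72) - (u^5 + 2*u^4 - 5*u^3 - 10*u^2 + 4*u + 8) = u^6 - 12*u^5 + 31*u^4 + 4*u^3 - 120*u^2 + 176*u - 80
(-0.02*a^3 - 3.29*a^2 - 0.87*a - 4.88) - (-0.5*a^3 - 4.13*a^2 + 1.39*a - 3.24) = 0.48*a^3 + 0.84*a^2 - 2.26*a - 1.64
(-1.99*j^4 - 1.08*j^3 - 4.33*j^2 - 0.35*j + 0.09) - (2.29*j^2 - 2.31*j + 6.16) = -1.99*j^4 - 1.08*j^3 - 6.62*j^2 + 1.96*j - 6.07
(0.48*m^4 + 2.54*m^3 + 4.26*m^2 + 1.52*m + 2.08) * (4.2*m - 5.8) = 2.016*m^5 + 7.884*m^4 + 3.16*m^3 - 18.324*m^2 - 0.0799999999999983*m - 12.064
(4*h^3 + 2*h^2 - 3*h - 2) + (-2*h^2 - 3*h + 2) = 4*h^3 - 6*h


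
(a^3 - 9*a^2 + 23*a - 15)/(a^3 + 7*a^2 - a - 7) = (a^2 - 8*a + 15)/(a^2 + 8*a + 7)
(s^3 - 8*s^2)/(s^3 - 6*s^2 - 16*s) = s/(s + 2)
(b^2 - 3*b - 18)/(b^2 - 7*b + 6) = (b + 3)/(b - 1)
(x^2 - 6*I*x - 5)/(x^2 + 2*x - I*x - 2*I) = (x - 5*I)/(x + 2)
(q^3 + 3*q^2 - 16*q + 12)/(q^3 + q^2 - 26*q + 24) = (q - 2)/(q - 4)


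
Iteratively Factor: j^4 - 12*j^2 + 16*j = (j)*(j^3 - 12*j + 16) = j*(j - 2)*(j^2 + 2*j - 8) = j*(j - 2)^2*(j + 4)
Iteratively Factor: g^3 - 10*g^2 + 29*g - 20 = (g - 1)*(g^2 - 9*g + 20) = (g - 5)*(g - 1)*(g - 4)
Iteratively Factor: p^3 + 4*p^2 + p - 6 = (p - 1)*(p^2 + 5*p + 6) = (p - 1)*(p + 2)*(p + 3)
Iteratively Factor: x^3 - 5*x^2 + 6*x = (x - 3)*(x^2 - 2*x) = x*(x - 3)*(x - 2)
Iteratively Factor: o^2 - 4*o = (o)*(o - 4)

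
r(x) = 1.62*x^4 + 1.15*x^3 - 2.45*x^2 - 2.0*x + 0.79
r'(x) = 6.48*x^3 + 3.45*x^2 - 4.9*x - 2.0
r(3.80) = 358.71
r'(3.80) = 384.77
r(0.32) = -0.05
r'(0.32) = -3.00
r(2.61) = 74.50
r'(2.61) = 123.92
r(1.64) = 7.71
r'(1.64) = 27.83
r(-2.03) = 12.64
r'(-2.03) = -32.04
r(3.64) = 300.91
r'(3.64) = 338.40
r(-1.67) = 4.54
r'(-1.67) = -14.38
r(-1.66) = 4.40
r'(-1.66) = -14.00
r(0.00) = 0.79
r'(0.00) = -2.00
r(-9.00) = 9610.81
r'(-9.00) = -4402.37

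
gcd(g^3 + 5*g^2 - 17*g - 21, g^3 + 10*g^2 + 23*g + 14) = g^2 + 8*g + 7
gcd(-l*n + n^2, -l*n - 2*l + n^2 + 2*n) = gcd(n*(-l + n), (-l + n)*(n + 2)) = l - n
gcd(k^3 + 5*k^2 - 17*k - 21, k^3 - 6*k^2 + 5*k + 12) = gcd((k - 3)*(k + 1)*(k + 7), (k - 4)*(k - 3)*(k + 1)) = k^2 - 2*k - 3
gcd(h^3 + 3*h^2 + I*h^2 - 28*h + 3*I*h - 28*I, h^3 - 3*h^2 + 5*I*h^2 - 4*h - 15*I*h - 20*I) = h - 4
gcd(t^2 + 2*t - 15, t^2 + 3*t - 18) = t - 3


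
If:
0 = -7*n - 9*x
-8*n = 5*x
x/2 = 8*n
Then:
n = 0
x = 0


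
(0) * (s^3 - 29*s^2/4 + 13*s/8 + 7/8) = 0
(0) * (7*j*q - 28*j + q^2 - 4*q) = 0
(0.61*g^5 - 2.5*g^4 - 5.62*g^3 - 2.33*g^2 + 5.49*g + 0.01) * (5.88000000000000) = 3.5868*g^5 - 14.7*g^4 - 33.0456*g^3 - 13.7004*g^2 + 32.2812*g + 0.0588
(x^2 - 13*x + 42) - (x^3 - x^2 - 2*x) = -x^3 + 2*x^2 - 11*x + 42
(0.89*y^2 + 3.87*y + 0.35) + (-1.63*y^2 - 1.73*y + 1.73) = -0.74*y^2 + 2.14*y + 2.08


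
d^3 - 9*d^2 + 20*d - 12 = (d - 6)*(d - 2)*(d - 1)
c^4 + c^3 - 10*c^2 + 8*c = c*(c - 2)*(c - 1)*(c + 4)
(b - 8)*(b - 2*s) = b^2 - 2*b*s - 8*b + 16*s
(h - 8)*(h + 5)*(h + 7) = h^3 + 4*h^2 - 61*h - 280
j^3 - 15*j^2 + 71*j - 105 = (j - 7)*(j - 5)*(j - 3)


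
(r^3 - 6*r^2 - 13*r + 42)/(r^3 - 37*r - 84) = (r - 2)/(r + 4)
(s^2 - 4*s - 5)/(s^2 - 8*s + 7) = (s^2 - 4*s - 5)/(s^2 - 8*s + 7)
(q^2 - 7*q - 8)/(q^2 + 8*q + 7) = (q - 8)/(q + 7)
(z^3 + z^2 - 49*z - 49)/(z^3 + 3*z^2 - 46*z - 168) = (z^2 + 8*z + 7)/(z^2 + 10*z + 24)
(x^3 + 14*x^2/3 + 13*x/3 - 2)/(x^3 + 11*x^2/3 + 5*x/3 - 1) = (x + 2)/(x + 1)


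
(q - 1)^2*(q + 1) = q^3 - q^2 - q + 1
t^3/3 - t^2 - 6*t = t*(t/3 + 1)*(t - 6)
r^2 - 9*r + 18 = (r - 6)*(r - 3)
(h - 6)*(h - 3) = h^2 - 9*h + 18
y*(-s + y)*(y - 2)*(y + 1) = -s*y^3 + s*y^2 + 2*s*y + y^4 - y^3 - 2*y^2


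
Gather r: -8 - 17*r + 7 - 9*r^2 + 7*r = -9*r^2 - 10*r - 1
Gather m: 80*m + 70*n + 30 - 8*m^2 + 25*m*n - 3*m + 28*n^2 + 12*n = -8*m^2 + m*(25*n + 77) + 28*n^2 + 82*n + 30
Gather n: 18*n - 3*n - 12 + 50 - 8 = 15*n + 30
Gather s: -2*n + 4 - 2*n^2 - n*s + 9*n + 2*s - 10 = -2*n^2 + 7*n + s*(2 - n) - 6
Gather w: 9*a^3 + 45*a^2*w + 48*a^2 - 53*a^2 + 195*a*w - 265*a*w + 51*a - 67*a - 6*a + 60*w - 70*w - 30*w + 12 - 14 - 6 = 9*a^3 - 5*a^2 - 22*a + w*(45*a^2 - 70*a - 40) - 8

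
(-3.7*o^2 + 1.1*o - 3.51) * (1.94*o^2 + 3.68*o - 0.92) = -7.178*o^4 - 11.482*o^3 + 0.642600000000002*o^2 - 13.9288*o + 3.2292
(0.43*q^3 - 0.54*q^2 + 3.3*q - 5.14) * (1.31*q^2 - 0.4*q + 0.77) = 0.5633*q^5 - 0.8794*q^4 + 4.8701*q^3 - 8.4692*q^2 + 4.597*q - 3.9578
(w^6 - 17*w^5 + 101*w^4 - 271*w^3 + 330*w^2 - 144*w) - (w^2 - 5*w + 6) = w^6 - 17*w^5 + 101*w^4 - 271*w^3 + 329*w^2 - 139*w - 6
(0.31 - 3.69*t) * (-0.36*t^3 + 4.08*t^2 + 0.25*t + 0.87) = 1.3284*t^4 - 15.1668*t^3 + 0.3423*t^2 - 3.1328*t + 0.2697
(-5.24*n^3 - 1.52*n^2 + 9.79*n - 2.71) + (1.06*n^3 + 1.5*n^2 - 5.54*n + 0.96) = -4.18*n^3 - 0.02*n^2 + 4.25*n - 1.75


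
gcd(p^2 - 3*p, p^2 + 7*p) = p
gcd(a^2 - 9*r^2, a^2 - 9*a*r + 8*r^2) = 1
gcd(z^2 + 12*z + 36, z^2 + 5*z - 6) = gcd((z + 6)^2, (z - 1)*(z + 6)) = z + 6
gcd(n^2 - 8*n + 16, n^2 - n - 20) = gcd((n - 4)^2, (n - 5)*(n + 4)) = 1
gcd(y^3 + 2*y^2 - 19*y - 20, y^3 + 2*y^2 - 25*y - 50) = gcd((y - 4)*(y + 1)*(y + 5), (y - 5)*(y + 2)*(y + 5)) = y + 5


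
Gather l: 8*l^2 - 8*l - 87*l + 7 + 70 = 8*l^2 - 95*l + 77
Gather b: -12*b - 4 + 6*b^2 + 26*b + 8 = 6*b^2 + 14*b + 4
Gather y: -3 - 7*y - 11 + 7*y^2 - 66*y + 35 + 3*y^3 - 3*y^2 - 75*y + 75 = 3*y^3 + 4*y^2 - 148*y + 96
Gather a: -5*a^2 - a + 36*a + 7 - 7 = -5*a^2 + 35*a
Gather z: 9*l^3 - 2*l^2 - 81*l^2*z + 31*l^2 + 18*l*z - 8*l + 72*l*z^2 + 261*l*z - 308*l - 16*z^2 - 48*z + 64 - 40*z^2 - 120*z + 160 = 9*l^3 + 29*l^2 - 316*l + z^2*(72*l - 56) + z*(-81*l^2 + 279*l - 168) + 224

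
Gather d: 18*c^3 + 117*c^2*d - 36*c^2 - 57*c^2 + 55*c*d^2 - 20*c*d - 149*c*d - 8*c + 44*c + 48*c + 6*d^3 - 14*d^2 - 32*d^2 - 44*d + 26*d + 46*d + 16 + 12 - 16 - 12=18*c^3 - 93*c^2 + 84*c + 6*d^3 + d^2*(55*c - 46) + d*(117*c^2 - 169*c + 28)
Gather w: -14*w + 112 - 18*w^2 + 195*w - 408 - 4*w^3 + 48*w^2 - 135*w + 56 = -4*w^3 + 30*w^2 + 46*w - 240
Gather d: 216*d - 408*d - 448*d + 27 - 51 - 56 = -640*d - 80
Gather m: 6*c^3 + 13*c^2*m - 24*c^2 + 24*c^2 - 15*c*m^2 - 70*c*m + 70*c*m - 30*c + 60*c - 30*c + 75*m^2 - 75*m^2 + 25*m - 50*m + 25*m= 6*c^3 + 13*c^2*m - 15*c*m^2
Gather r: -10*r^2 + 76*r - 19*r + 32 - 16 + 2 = -10*r^2 + 57*r + 18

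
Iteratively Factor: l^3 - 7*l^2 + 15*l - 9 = (l - 3)*(l^2 - 4*l + 3) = (l - 3)*(l - 1)*(l - 3)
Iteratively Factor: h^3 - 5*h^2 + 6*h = (h - 2)*(h^2 - 3*h) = h*(h - 2)*(h - 3)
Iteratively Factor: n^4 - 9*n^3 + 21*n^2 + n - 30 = (n + 1)*(n^3 - 10*n^2 + 31*n - 30) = (n - 3)*(n + 1)*(n^2 - 7*n + 10) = (n - 3)*(n - 2)*(n + 1)*(n - 5)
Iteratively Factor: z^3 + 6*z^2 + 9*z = (z + 3)*(z^2 + 3*z) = (z + 3)^2*(z)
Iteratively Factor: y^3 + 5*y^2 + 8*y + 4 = (y + 1)*(y^2 + 4*y + 4) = (y + 1)*(y + 2)*(y + 2)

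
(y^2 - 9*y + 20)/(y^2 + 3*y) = (y^2 - 9*y + 20)/(y*(y + 3))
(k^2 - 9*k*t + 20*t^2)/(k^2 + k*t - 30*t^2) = (k - 4*t)/(k + 6*t)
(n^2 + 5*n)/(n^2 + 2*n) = (n + 5)/(n + 2)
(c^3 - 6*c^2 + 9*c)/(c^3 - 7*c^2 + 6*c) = (c^2 - 6*c + 9)/(c^2 - 7*c + 6)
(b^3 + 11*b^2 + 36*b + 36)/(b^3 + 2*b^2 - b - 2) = (b^2 + 9*b + 18)/(b^2 - 1)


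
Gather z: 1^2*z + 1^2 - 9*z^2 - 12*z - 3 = -9*z^2 - 11*z - 2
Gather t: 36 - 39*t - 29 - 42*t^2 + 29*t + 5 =-42*t^2 - 10*t + 12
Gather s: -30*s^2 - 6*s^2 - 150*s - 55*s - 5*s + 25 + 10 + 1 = -36*s^2 - 210*s + 36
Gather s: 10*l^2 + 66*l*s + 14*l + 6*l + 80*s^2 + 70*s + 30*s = 10*l^2 + 20*l + 80*s^2 + s*(66*l + 100)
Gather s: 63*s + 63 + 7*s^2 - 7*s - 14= 7*s^2 + 56*s + 49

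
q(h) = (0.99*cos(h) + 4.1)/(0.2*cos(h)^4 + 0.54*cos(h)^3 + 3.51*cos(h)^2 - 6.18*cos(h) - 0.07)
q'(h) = (0.99*cos(h) + 4.1)*(0.8*sin(h)*cos(h)^3 + 1.62*sin(h)*cos(h)^2 + 7.02*sin(h)*cos(h) - 6.18*sin(h))/(0.2*cos(h)^4 + 0.54*cos(h)^3 + 3.51*cos(h)^2 - 6.18*cos(h) - 0.07)^2 - 0.99*sin(h)/(0.2*cos(h)^4 + 0.54*cos(h)^3 + 3.51*cos(h)^2 - 6.18*cos(h) - 0.07) = (0.594*cos(h)^4 + 4.3492*cos(h)^3 + 10.1169*cos(h)^2 + 28.782*cos(h) - 25.2687)*sin(h)/(0.04*cos(h)^8 + 0.216*cos(h)^7 + 1.6956*cos(h)^6 + 1.3188*cos(h)^5 + 5.6177*cos(h)^4 - 43.4592*cos(h)^3 + 37.701*cos(h)^2 + 0.8652*cos(h) + 0.0049)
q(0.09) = -2.53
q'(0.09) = 0.41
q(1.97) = 1.31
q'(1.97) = -4.03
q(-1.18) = -2.38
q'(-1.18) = 3.29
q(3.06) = 0.34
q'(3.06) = -0.05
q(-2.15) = 0.83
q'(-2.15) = 1.75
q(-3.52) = 0.38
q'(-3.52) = -0.24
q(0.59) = -2.07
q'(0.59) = 0.83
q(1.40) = -4.20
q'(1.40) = -19.15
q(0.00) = -2.54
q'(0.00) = 0.00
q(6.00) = -2.38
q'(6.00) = -1.00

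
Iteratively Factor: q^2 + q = (q)*(q + 1)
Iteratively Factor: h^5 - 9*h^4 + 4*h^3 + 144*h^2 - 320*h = (h - 5)*(h^4 - 4*h^3 - 16*h^2 + 64*h) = (h - 5)*(h - 4)*(h^3 - 16*h) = h*(h - 5)*(h - 4)*(h^2 - 16) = h*(h - 5)*(h - 4)^2*(h + 4)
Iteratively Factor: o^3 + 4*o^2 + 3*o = (o + 3)*(o^2 + o) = (o + 1)*(o + 3)*(o)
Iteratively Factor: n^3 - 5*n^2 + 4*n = (n - 4)*(n^2 - n) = n*(n - 4)*(n - 1)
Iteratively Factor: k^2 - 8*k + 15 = (k - 3)*(k - 5)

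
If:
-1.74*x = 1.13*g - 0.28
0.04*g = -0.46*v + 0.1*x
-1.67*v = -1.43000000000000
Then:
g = -3.60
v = 0.86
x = 2.50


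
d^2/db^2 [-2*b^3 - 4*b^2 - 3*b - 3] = -12*b - 8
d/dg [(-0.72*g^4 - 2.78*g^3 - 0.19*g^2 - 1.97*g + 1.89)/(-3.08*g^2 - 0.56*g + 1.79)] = (4.4352*g^5 + 9.772*g^4 - 2.0416*g^3 - 20.8898*g^2 + 10.9622*g - 2.4679)/(9.4864*g^4 + 3.4496*g^3 - 10.7128*g^2 - 2.0048*g + 3.2041)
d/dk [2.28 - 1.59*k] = -1.59000000000000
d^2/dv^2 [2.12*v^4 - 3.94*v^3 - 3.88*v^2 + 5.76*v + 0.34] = 25.44*v^2 - 23.64*v - 7.76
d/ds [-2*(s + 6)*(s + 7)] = -4*s - 26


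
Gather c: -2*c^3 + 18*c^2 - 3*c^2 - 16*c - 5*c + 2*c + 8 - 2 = -2*c^3 + 15*c^2 - 19*c + 6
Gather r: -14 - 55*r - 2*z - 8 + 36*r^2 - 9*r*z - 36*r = 36*r^2 + r*(-9*z - 91) - 2*z - 22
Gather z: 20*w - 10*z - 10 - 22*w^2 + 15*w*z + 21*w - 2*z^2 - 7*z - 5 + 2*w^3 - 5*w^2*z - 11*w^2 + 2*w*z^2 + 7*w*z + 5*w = 2*w^3 - 33*w^2 + 46*w + z^2*(2*w - 2) + z*(-5*w^2 + 22*w - 17) - 15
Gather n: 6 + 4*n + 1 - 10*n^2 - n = -10*n^2 + 3*n + 7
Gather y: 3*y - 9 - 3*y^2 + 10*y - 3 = -3*y^2 + 13*y - 12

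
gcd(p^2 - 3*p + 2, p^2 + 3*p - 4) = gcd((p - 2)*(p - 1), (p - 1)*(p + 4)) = p - 1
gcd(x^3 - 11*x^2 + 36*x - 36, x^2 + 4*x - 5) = 1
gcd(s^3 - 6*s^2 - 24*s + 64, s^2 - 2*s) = s - 2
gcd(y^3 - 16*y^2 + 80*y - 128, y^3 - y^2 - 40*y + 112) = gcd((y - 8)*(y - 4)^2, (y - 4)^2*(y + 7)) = y^2 - 8*y + 16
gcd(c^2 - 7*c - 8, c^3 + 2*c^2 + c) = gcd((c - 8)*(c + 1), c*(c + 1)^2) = c + 1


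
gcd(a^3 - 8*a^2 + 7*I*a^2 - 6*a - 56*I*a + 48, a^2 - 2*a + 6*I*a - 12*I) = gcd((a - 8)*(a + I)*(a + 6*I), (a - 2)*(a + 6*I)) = a + 6*I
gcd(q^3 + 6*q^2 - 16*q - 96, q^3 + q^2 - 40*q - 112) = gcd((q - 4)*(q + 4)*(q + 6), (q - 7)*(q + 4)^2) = q + 4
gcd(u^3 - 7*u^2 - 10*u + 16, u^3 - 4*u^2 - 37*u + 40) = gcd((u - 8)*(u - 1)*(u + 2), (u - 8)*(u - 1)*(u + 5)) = u^2 - 9*u + 8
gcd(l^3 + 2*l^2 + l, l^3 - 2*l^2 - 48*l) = l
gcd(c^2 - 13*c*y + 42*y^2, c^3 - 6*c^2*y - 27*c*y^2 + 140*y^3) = -c + 7*y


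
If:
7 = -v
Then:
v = -7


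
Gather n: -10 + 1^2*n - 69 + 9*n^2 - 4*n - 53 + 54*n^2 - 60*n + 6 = 63*n^2 - 63*n - 126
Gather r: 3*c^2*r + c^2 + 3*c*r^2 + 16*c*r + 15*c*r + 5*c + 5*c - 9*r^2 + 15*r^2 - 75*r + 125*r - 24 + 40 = c^2 + 10*c + r^2*(3*c + 6) + r*(3*c^2 + 31*c + 50) + 16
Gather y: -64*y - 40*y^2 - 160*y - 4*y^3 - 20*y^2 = -4*y^3 - 60*y^2 - 224*y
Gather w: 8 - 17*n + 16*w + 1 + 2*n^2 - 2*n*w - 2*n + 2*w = 2*n^2 - 19*n + w*(18 - 2*n) + 9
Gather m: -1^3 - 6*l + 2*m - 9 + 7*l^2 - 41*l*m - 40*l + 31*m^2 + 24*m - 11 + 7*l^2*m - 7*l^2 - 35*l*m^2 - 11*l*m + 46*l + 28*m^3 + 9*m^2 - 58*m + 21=28*m^3 + m^2*(40 - 35*l) + m*(7*l^2 - 52*l - 32)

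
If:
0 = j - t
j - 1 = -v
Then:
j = 1 - v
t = 1 - v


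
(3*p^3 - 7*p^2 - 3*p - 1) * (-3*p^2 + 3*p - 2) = -9*p^5 + 30*p^4 - 18*p^3 + 8*p^2 + 3*p + 2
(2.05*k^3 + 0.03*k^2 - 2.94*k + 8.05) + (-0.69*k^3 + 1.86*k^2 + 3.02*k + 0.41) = 1.36*k^3 + 1.89*k^2 + 0.0800000000000001*k + 8.46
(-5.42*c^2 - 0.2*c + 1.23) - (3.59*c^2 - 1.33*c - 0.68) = -9.01*c^2 + 1.13*c + 1.91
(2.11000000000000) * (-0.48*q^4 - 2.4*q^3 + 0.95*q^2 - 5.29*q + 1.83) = -1.0128*q^4 - 5.064*q^3 + 2.0045*q^2 - 11.1619*q + 3.8613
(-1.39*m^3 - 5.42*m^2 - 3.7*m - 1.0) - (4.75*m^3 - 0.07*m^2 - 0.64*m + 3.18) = -6.14*m^3 - 5.35*m^2 - 3.06*m - 4.18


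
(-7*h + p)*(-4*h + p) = 28*h^2 - 11*h*p + p^2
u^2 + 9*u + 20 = (u + 4)*(u + 5)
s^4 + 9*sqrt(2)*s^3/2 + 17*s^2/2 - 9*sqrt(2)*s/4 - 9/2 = (s - sqrt(2)/2)*(s + sqrt(2)/2)*(s + 3*sqrt(2)/2)*(s + 3*sqrt(2))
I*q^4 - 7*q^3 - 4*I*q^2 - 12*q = q*(q + 2*I)*(q + 6*I)*(I*q + 1)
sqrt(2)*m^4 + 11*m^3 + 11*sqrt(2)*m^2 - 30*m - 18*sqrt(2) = (m - sqrt(2))*(m + 3*sqrt(2))^2*(sqrt(2)*m + 1)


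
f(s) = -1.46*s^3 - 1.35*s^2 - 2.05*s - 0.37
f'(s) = -4.38*s^2 - 2.7*s - 2.05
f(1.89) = -18.92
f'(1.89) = -22.80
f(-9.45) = 1130.55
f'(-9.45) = -367.68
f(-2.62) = 21.99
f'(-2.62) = -25.04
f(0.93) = -4.62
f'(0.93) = -8.35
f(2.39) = -32.91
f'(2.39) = -33.52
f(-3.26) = 42.55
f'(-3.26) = -39.80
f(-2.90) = 29.83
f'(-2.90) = -31.06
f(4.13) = -134.71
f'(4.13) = -87.91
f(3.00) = -58.09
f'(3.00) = -49.57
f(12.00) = -2742.25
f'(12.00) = -665.17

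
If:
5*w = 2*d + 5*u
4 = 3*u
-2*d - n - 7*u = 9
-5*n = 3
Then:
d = -133/15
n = -3/5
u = 4/3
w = -166/75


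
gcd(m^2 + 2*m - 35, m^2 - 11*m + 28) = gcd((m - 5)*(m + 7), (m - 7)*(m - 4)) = 1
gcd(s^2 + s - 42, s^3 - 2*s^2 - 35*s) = 1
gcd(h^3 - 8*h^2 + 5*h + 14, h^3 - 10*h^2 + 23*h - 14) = h^2 - 9*h + 14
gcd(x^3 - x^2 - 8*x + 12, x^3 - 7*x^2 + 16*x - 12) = x^2 - 4*x + 4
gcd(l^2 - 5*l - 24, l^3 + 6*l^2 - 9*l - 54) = l + 3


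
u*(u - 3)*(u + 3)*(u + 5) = u^4 + 5*u^3 - 9*u^2 - 45*u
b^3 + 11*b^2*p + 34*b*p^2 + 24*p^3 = (b + p)*(b + 4*p)*(b + 6*p)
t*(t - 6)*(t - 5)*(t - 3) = t^4 - 14*t^3 + 63*t^2 - 90*t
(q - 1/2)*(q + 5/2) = q^2 + 2*q - 5/4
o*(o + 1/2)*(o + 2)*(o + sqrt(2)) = o^4 + sqrt(2)*o^3 + 5*o^3/2 + o^2 + 5*sqrt(2)*o^2/2 + sqrt(2)*o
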